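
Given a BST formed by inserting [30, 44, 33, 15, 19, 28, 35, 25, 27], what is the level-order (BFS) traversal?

Tree insertion order: [30, 44, 33, 15, 19, 28, 35, 25, 27]
Tree (level-order array): [30, 15, 44, None, 19, 33, None, None, 28, None, 35, 25, None, None, None, None, 27]
BFS from the root, enqueuing left then right child of each popped node:
  queue [30] -> pop 30, enqueue [15, 44], visited so far: [30]
  queue [15, 44] -> pop 15, enqueue [19], visited so far: [30, 15]
  queue [44, 19] -> pop 44, enqueue [33], visited so far: [30, 15, 44]
  queue [19, 33] -> pop 19, enqueue [28], visited so far: [30, 15, 44, 19]
  queue [33, 28] -> pop 33, enqueue [35], visited so far: [30, 15, 44, 19, 33]
  queue [28, 35] -> pop 28, enqueue [25], visited so far: [30, 15, 44, 19, 33, 28]
  queue [35, 25] -> pop 35, enqueue [none], visited so far: [30, 15, 44, 19, 33, 28, 35]
  queue [25] -> pop 25, enqueue [27], visited so far: [30, 15, 44, 19, 33, 28, 35, 25]
  queue [27] -> pop 27, enqueue [none], visited so far: [30, 15, 44, 19, 33, 28, 35, 25, 27]
Result: [30, 15, 44, 19, 33, 28, 35, 25, 27]


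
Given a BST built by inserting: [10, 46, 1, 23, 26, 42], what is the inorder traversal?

Tree insertion order: [10, 46, 1, 23, 26, 42]
Tree (level-order array): [10, 1, 46, None, None, 23, None, None, 26, None, 42]
Inorder traversal: [1, 10, 23, 26, 42, 46]


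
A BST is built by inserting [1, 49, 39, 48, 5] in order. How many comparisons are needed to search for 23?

Search path for 23: 1 -> 49 -> 39 -> 5
Found: False
Comparisons: 4


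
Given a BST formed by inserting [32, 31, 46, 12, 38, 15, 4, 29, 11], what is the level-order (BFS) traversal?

Tree insertion order: [32, 31, 46, 12, 38, 15, 4, 29, 11]
Tree (level-order array): [32, 31, 46, 12, None, 38, None, 4, 15, None, None, None, 11, None, 29]
BFS from the root, enqueuing left then right child of each popped node:
  queue [32] -> pop 32, enqueue [31, 46], visited so far: [32]
  queue [31, 46] -> pop 31, enqueue [12], visited so far: [32, 31]
  queue [46, 12] -> pop 46, enqueue [38], visited so far: [32, 31, 46]
  queue [12, 38] -> pop 12, enqueue [4, 15], visited so far: [32, 31, 46, 12]
  queue [38, 4, 15] -> pop 38, enqueue [none], visited so far: [32, 31, 46, 12, 38]
  queue [4, 15] -> pop 4, enqueue [11], visited so far: [32, 31, 46, 12, 38, 4]
  queue [15, 11] -> pop 15, enqueue [29], visited so far: [32, 31, 46, 12, 38, 4, 15]
  queue [11, 29] -> pop 11, enqueue [none], visited so far: [32, 31, 46, 12, 38, 4, 15, 11]
  queue [29] -> pop 29, enqueue [none], visited so far: [32, 31, 46, 12, 38, 4, 15, 11, 29]
Result: [32, 31, 46, 12, 38, 4, 15, 11, 29]


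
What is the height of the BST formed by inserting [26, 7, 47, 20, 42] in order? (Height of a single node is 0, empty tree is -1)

Insertion order: [26, 7, 47, 20, 42]
Tree (level-order array): [26, 7, 47, None, 20, 42]
Compute height bottom-up (empty subtree = -1):
  height(20) = 1 + max(-1, -1) = 0
  height(7) = 1 + max(-1, 0) = 1
  height(42) = 1 + max(-1, -1) = 0
  height(47) = 1 + max(0, -1) = 1
  height(26) = 1 + max(1, 1) = 2
Height = 2


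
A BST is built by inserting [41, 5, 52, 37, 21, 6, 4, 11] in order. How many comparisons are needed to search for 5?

Search path for 5: 41 -> 5
Found: True
Comparisons: 2


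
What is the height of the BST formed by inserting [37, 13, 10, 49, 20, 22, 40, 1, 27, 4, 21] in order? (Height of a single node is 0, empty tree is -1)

Insertion order: [37, 13, 10, 49, 20, 22, 40, 1, 27, 4, 21]
Tree (level-order array): [37, 13, 49, 10, 20, 40, None, 1, None, None, 22, None, None, None, 4, 21, 27]
Compute height bottom-up (empty subtree = -1):
  height(4) = 1 + max(-1, -1) = 0
  height(1) = 1 + max(-1, 0) = 1
  height(10) = 1 + max(1, -1) = 2
  height(21) = 1 + max(-1, -1) = 0
  height(27) = 1 + max(-1, -1) = 0
  height(22) = 1 + max(0, 0) = 1
  height(20) = 1 + max(-1, 1) = 2
  height(13) = 1 + max(2, 2) = 3
  height(40) = 1 + max(-1, -1) = 0
  height(49) = 1 + max(0, -1) = 1
  height(37) = 1 + max(3, 1) = 4
Height = 4


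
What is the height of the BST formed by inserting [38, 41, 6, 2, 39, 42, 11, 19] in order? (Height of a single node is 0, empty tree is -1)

Insertion order: [38, 41, 6, 2, 39, 42, 11, 19]
Tree (level-order array): [38, 6, 41, 2, 11, 39, 42, None, None, None, 19]
Compute height bottom-up (empty subtree = -1):
  height(2) = 1 + max(-1, -1) = 0
  height(19) = 1 + max(-1, -1) = 0
  height(11) = 1 + max(-1, 0) = 1
  height(6) = 1 + max(0, 1) = 2
  height(39) = 1 + max(-1, -1) = 0
  height(42) = 1 + max(-1, -1) = 0
  height(41) = 1 + max(0, 0) = 1
  height(38) = 1 + max(2, 1) = 3
Height = 3


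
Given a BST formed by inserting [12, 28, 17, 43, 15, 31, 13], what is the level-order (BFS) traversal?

Tree insertion order: [12, 28, 17, 43, 15, 31, 13]
Tree (level-order array): [12, None, 28, 17, 43, 15, None, 31, None, 13]
BFS from the root, enqueuing left then right child of each popped node:
  queue [12] -> pop 12, enqueue [28], visited so far: [12]
  queue [28] -> pop 28, enqueue [17, 43], visited so far: [12, 28]
  queue [17, 43] -> pop 17, enqueue [15], visited so far: [12, 28, 17]
  queue [43, 15] -> pop 43, enqueue [31], visited so far: [12, 28, 17, 43]
  queue [15, 31] -> pop 15, enqueue [13], visited so far: [12, 28, 17, 43, 15]
  queue [31, 13] -> pop 31, enqueue [none], visited so far: [12, 28, 17, 43, 15, 31]
  queue [13] -> pop 13, enqueue [none], visited so far: [12, 28, 17, 43, 15, 31, 13]
Result: [12, 28, 17, 43, 15, 31, 13]


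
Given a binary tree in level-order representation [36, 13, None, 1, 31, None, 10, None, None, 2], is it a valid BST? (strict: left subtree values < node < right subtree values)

Level-order array: [36, 13, None, 1, 31, None, 10, None, None, 2]
Validate using subtree bounds (lo, hi): at each node, require lo < value < hi,
then recurse left with hi=value and right with lo=value.
Preorder trace (stopping at first violation):
  at node 36 with bounds (-inf, +inf): OK
  at node 13 with bounds (-inf, 36): OK
  at node 1 with bounds (-inf, 13): OK
  at node 10 with bounds (1, 13): OK
  at node 2 with bounds (1, 10): OK
  at node 31 with bounds (13, 36): OK
No violation found at any node.
Result: Valid BST


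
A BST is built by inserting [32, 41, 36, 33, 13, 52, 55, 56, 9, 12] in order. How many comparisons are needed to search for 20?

Search path for 20: 32 -> 13
Found: False
Comparisons: 2


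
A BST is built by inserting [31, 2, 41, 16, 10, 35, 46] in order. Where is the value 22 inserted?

Starting tree (level order): [31, 2, 41, None, 16, 35, 46, 10]
Insertion path: 31 -> 2 -> 16
Result: insert 22 as right child of 16
Final tree (level order): [31, 2, 41, None, 16, 35, 46, 10, 22]


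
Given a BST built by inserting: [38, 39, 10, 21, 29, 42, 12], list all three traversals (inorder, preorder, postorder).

Tree insertion order: [38, 39, 10, 21, 29, 42, 12]
Tree (level-order array): [38, 10, 39, None, 21, None, 42, 12, 29]
Inorder (L, root, R): [10, 12, 21, 29, 38, 39, 42]
Preorder (root, L, R): [38, 10, 21, 12, 29, 39, 42]
Postorder (L, R, root): [12, 29, 21, 10, 42, 39, 38]


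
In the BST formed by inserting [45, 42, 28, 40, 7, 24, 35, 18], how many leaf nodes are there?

Tree built from: [45, 42, 28, 40, 7, 24, 35, 18]
Tree (level-order array): [45, 42, None, 28, None, 7, 40, None, 24, 35, None, 18]
Rule: A leaf has 0 children.
Per-node child counts:
  node 45: 1 child(ren)
  node 42: 1 child(ren)
  node 28: 2 child(ren)
  node 7: 1 child(ren)
  node 24: 1 child(ren)
  node 18: 0 child(ren)
  node 40: 1 child(ren)
  node 35: 0 child(ren)
Matching nodes: [18, 35]
Count of leaf nodes: 2


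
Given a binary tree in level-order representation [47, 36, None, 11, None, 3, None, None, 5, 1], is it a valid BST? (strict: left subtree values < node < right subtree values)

Level-order array: [47, 36, None, 11, None, 3, None, None, 5, 1]
Validate using subtree bounds (lo, hi): at each node, require lo < value < hi,
then recurse left with hi=value and right with lo=value.
Preorder trace (stopping at first violation):
  at node 47 with bounds (-inf, +inf): OK
  at node 36 with bounds (-inf, 47): OK
  at node 11 with bounds (-inf, 36): OK
  at node 3 with bounds (-inf, 11): OK
  at node 5 with bounds (3, 11): OK
  at node 1 with bounds (3, 5): VIOLATION
Node 1 violates its bound: not (3 < 1 < 5).
Result: Not a valid BST


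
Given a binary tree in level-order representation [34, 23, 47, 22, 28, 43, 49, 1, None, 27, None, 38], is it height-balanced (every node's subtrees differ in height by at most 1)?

Tree (level-order array): [34, 23, 47, 22, 28, 43, 49, 1, None, 27, None, 38]
Definition: a tree is height-balanced if, at every node, |h(left) - h(right)| <= 1 (empty subtree has height -1).
Bottom-up per-node check:
  node 1: h_left=-1, h_right=-1, diff=0 [OK], height=0
  node 22: h_left=0, h_right=-1, diff=1 [OK], height=1
  node 27: h_left=-1, h_right=-1, diff=0 [OK], height=0
  node 28: h_left=0, h_right=-1, diff=1 [OK], height=1
  node 23: h_left=1, h_right=1, diff=0 [OK], height=2
  node 38: h_left=-1, h_right=-1, diff=0 [OK], height=0
  node 43: h_left=0, h_right=-1, diff=1 [OK], height=1
  node 49: h_left=-1, h_right=-1, diff=0 [OK], height=0
  node 47: h_left=1, h_right=0, diff=1 [OK], height=2
  node 34: h_left=2, h_right=2, diff=0 [OK], height=3
All nodes satisfy the balance condition.
Result: Balanced


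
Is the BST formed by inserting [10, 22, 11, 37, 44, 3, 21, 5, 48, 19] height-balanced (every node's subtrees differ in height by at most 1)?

Tree (level-order array): [10, 3, 22, None, 5, 11, 37, None, None, None, 21, None, 44, 19, None, None, 48]
Definition: a tree is height-balanced if, at every node, |h(left) - h(right)| <= 1 (empty subtree has height -1).
Bottom-up per-node check:
  node 5: h_left=-1, h_right=-1, diff=0 [OK], height=0
  node 3: h_left=-1, h_right=0, diff=1 [OK], height=1
  node 19: h_left=-1, h_right=-1, diff=0 [OK], height=0
  node 21: h_left=0, h_right=-1, diff=1 [OK], height=1
  node 11: h_left=-1, h_right=1, diff=2 [FAIL (|-1-1|=2 > 1)], height=2
  node 48: h_left=-1, h_right=-1, diff=0 [OK], height=0
  node 44: h_left=-1, h_right=0, diff=1 [OK], height=1
  node 37: h_left=-1, h_right=1, diff=2 [FAIL (|-1-1|=2 > 1)], height=2
  node 22: h_left=2, h_right=2, diff=0 [OK], height=3
  node 10: h_left=1, h_right=3, diff=2 [FAIL (|1-3|=2 > 1)], height=4
Node 11 violates the condition: |-1 - 1| = 2 > 1.
Result: Not balanced


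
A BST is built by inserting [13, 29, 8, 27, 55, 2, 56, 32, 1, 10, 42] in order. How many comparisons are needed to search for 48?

Search path for 48: 13 -> 29 -> 55 -> 32 -> 42
Found: False
Comparisons: 5


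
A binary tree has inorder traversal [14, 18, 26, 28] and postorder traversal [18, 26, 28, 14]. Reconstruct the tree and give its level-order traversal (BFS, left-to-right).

Inorder:   [14, 18, 26, 28]
Postorder: [18, 26, 28, 14]
Algorithm: postorder visits root last, so walk postorder right-to-left;
each value is the root of the current inorder slice — split it at that
value, recurse on the right subtree first, then the left.
Recursive splits:
  root=14; inorder splits into left=[], right=[18, 26, 28]
  root=28; inorder splits into left=[18, 26], right=[]
  root=26; inorder splits into left=[18], right=[]
  root=18; inorder splits into left=[], right=[]
Reconstructed level-order: [14, 28, 26, 18]


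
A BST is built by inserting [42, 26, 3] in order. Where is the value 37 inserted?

Starting tree (level order): [42, 26, None, 3]
Insertion path: 42 -> 26
Result: insert 37 as right child of 26
Final tree (level order): [42, 26, None, 3, 37]


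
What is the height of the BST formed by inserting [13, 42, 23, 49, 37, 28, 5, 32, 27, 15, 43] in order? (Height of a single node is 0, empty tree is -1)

Insertion order: [13, 42, 23, 49, 37, 28, 5, 32, 27, 15, 43]
Tree (level-order array): [13, 5, 42, None, None, 23, 49, 15, 37, 43, None, None, None, 28, None, None, None, 27, 32]
Compute height bottom-up (empty subtree = -1):
  height(5) = 1 + max(-1, -1) = 0
  height(15) = 1 + max(-1, -1) = 0
  height(27) = 1 + max(-1, -1) = 0
  height(32) = 1 + max(-1, -1) = 0
  height(28) = 1 + max(0, 0) = 1
  height(37) = 1 + max(1, -1) = 2
  height(23) = 1 + max(0, 2) = 3
  height(43) = 1 + max(-1, -1) = 0
  height(49) = 1 + max(0, -1) = 1
  height(42) = 1 + max(3, 1) = 4
  height(13) = 1 + max(0, 4) = 5
Height = 5


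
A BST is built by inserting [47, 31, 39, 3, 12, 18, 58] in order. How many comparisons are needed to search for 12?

Search path for 12: 47 -> 31 -> 3 -> 12
Found: True
Comparisons: 4


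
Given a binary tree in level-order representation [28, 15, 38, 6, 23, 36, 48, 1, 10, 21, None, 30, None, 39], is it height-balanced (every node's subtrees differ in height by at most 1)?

Tree (level-order array): [28, 15, 38, 6, 23, 36, 48, 1, 10, 21, None, 30, None, 39]
Definition: a tree is height-balanced if, at every node, |h(left) - h(right)| <= 1 (empty subtree has height -1).
Bottom-up per-node check:
  node 1: h_left=-1, h_right=-1, diff=0 [OK], height=0
  node 10: h_left=-1, h_right=-1, diff=0 [OK], height=0
  node 6: h_left=0, h_right=0, diff=0 [OK], height=1
  node 21: h_left=-1, h_right=-1, diff=0 [OK], height=0
  node 23: h_left=0, h_right=-1, diff=1 [OK], height=1
  node 15: h_left=1, h_right=1, diff=0 [OK], height=2
  node 30: h_left=-1, h_right=-1, diff=0 [OK], height=0
  node 36: h_left=0, h_right=-1, diff=1 [OK], height=1
  node 39: h_left=-1, h_right=-1, diff=0 [OK], height=0
  node 48: h_left=0, h_right=-1, diff=1 [OK], height=1
  node 38: h_left=1, h_right=1, diff=0 [OK], height=2
  node 28: h_left=2, h_right=2, diff=0 [OK], height=3
All nodes satisfy the balance condition.
Result: Balanced


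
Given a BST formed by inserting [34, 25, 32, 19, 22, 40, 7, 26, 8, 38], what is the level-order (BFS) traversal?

Tree insertion order: [34, 25, 32, 19, 22, 40, 7, 26, 8, 38]
Tree (level-order array): [34, 25, 40, 19, 32, 38, None, 7, 22, 26, None, None, None, None, 8]
BFS from the root, enqueuing left then right child of each popped node:
  queue [34] -> pop 34, enqueue [25, 40], visited so far: [34]
  queue [25, 40] -> pop 25, enqueue [19, 32], visited so far: [34, 25]
  queue [40, 19, 32] -> pop 40, enqueue [38], visited so far: [34, 25, 40]
  queue [19, 32, 38] -> pop 19, enqueue [7, 22], visited so far: [34, 25, 40, 19]
  queue [32, 38, 7, 22] -> pop 32, enqueue [26], visited so far: [34, 25, 40, 19, 32]
  queue [38, 7, 22, 26] -> pop 38, enqueue [none], visited so far: [34, 25, 40, 19, 32, 38]
  queue [7, 22, 26] -> pop 7, enqueue [8], visited so far: [34, 25, 40, 19, 32, 38, 7]
  queue [22, 26, 8] -> pop 22, enqueue [none], visited so far: [34, 25, 40, 19, 32, 38, 7, 22]
  queue [26, 8] -> pop 26, enqueue [none], visited so far: [34, 25, 40, 19, 32, 38, 7, 22, 26]
  queue [8] -> pop 8, enqueue [none], visited so far: [34, 25, 40, 19, 32, 38, 7, 22, 26, 8]
Result: [34, 25, 40, 19, 32, 38, 7, 22, 26, 8]


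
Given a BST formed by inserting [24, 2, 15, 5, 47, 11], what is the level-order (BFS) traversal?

Tree insertion order: [24, 2, 15, 5, 47, 11]
Tree (level-order array): [24, 2, 47, None, 15, None, None, 5, None, None, 11]
BFS from the root, enqueuing left then right child of each popped node:
  queue [24] -> pop 24, enqueue [2, 47], visited so far: [24]
  queue [2, 47] -> pop 2, enqueue [15], visited so far: [24, 2]
  queue [47, 15] -> pop 47, enqueue [none], visited so far: [24, 2, 47]
  queue [15] -> pop 15, enqueue [5], visited so far: [24, 2, 47, 15]
  queue [5] -> pop 5, enqueue [11], visited so far: [24, 2, 47, 15, 5]
  queue [11] -> pop 11, enqueue [none], visited so far: [24, 2, 47, 15, 5, 11]
Result: [24, 2, 47, 15, 5, 11]


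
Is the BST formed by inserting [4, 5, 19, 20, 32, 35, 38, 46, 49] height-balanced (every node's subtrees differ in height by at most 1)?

Tree (level-order array): [4, None, 5, None, 19, None, 20, None, 32, None, 35, None, 38, None, 46, None, 49]
Definition: a tree is height-balanced if, at every node, |h(left) - h(right)| <= 1 (empty subtree has height -1).
Bottom-up per-node check:
  node 49: h_left=-1, h_right=-1, diff=0 [OK], height=0
  node 46: h_left=-1, h_right=0, diff=1 [OK], height=1
  node 38: h_left=-1, h_right=1, diff=2 [FAIL (|-1-1|=2 > 1)], height=2
  node 35: h_left=-1, h_right=2, diff=3 [FAIL (|-1-2|=3 > 1)], height=3
  node 32: h_left=-1, h_right=3, diff=4 [FAIL (|-1-3|=4 > 1)], height=4
  node 20: h_left=-1, h_right=4, diff=5 [FAIL (|-1-4|=5 > 1)], height=5
  node 19: h_left=-1, h_right=5, diff=6 [FAIL (|-1-5|=6 > 1)], height=6
  node 5: h_left=-1, h_right=6, diff=7 [FAIL (|-1-6|=7 > 1)], height=7
  node 4: h_left=-1, h_right=7, diff=8 [FAIL (|-1-7|=8 > 1)], height=8
Node 38 violates the condition: |-1 - 1| = 2 > 1.
Result: Not balanced


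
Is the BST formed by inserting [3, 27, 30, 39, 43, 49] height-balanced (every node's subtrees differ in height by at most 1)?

Tree (level-order array): [3, None, 27, None, 30, None, 39, None, 43, None, 49]
Definition: a tree is height-balanced if, at every node, |h(left) - h(right)| <= 1 (empty subtree has height -1).
Bottom-up per-node check:
  node 49: h_left=-1, h_right=-1, diff=0 [OK], height=0
  node 43: h_left=-1, h_right=0, diff=1 [OK], height=1
  node 39: h_left=-1, h_right=1, diff=2 [FAIL (|-1-1|=2 > 1)], height=2
  node 30: h_left=-1, h_right=2, diff=3 [FAIL (|-1-2|=3 > 1)], height=3
  node 27: h_left=-1, h_right=3, diff=4 [FAIL (|-1-3|=4 > 1)], height=4
  node 3: h_left=-1, h_right=4, diff=5 [FAIL (|-1-4|=5 > 1)], height=5
Node 39 violates the condition: |-1 - 1| = 2 > 1.
Result: Not balanced


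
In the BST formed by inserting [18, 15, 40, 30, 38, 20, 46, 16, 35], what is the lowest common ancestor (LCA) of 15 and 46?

Tree insertion order: [18, 15, 40, 30, 38, 20, 46, 16, 35]
Tree (level-order array): [18, 15, 40, None, 16, 30, 46, None, None, 20, 38, None, None, None, None, 35]
In a BST, the LCA of p=15, q=46 is the first node v on the
root-to-leaf path with p <= v <= q (go left if both < v, right if both > v).
Walk from root:
  at 18: 15 <= 18 <= 46, this is the LCA
LCA = 18


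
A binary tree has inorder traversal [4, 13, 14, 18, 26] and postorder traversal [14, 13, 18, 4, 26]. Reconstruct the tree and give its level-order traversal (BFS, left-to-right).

Inorder:   [4, 13, 14, 18, 26]
Postorder: [14, 13, 18, 4, 26]
Algorithm: postorder visits root last, so walk postorder right-to-left;
each value is the root of the current inorder slice — split it at that
value, recurse on the right subtree first, then the left.
Recursive splits:
  root=26; inorder splits into left=[4, 13, 14, 18], right=[]
  root=4; inorder splits into left=[], right=[13, 14, 18]
  root=18; inorder splits into left=[13, 14], right=[]
  root=13; inorder splits into left=[], right=[14]
  root=14; inorder splits into left=[], right=[]
Reconstructed level-order: [26, 4, 18, 13, 14]


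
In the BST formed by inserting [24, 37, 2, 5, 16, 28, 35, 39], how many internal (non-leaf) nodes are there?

Tree built from: [24, 37, 2, 5, 16, 28, 35, 39]
Tree (level-order array): [24, 2, 37, None, 5, 28, 39, None, 16, None, 35]
Rule: An internal node has at least one child.
Per-node child counts:
  node 24: 2 child(ren)
  node 2: 1 child(ren)
  node 5: 1 child(ren)
  node 16: 0 child(ren)
  node 37: 2 child(ren)
  node 28: 1 child(ren)
  node 35: 0 child(ren)
  node 39: 0 child(ren)
Matching nodes: [24, 2, 5, 37, 28]
Count of internal (non-leaf) nodes: 5


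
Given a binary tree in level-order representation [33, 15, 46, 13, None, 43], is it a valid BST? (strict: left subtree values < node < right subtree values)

Level-order array: [33, 15, 46, 13, None, 43]
Validate using subtree bounds (lo, hi): at each node, require lo < value < hi,
then recurse left with hi=value and right with lo=value.
Preorder trace (stopping at first violation):
  at node 33 with bounds (-inf, +inf): OK
  at node 15 with bounds (-inf, 33): OK
  at node 13 with bounds (-inf, 15): OK
  at node 46 with bounds (33, +inf): OK
  at node 43 with bounds (33, 46): OK
No violation found at any node.
Result: Valid BST


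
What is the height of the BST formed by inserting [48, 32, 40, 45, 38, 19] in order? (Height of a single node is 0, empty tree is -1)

Insertion order: [48, 32, 40, 45, 38, 19]
Tree (level-order array): [48, 32, None, 19, 40, None, None, 38, 45]
Compute height bottom-up (empty subtree = -1):
  height(19) = 1 + max(-1, -1) = 0
  height(38) = 1 + max(-1, -1) = 0
  height(45) = 1 + max(-1, -1) = 0
  height(40) = 1 + max(0, 0) = 1
  height(32) = 1 + max(0, 1) = 2
  height(48) = 1 + max(2, -1) = 3
Height = 3


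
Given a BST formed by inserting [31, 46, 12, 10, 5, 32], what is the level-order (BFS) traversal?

Tree insertion order: [31, 46, 12, 10, 5, 32]
Tree (level-order array): [31, 12, 46, 10, None, 32, None, 5]
BFS from the root, enqueuing left then right child of each popped node:
  queue [31] -> pop 31, enqueue [12, 46], visited so far: [31]
  queue [12, 46] -> pop 12, enqueue [10], visited so far: [31, 12]
  queue [46, 10] -> pop 46, enqueue [32], visited so far: [31, 12, 46]
  queue [10, 32] -> pop 10, enqueue [5], visited so far: [31, 12, 46, 10]
  queue [32, 5] -> pop 32, enqueue [none], visited so far: [31, 12, 46, 10, 32]
  queue [5] -> pop 5, enqueue [none], visited so far: [31, 12, 46, 10, 32, 5]
Result: [31, 12, 46, 10, 32, 5]


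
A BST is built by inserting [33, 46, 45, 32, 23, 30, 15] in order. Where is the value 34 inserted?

Starting tree (level order): [33, 32, 46, 23, None, 45, None, 15, 30]
Insertion path: 33 -> 46 -> 45
Result: insert 34 as left child of 45
Final tree (level order): [33, 32, 46, 23, None, 45, None, 15, 30, 34]


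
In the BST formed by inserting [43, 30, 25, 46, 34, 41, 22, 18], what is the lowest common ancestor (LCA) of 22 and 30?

Tree insertion order: [43, 30, 25, 46, 34, 41, 22, 18]
Tree (level-order array): [43, 30, 46, 25, 34, None, None, 22, None, None, 41, 18]
In a BST, the LCA of p=22, q=30 is the first node v on the
root-to-leaf path with p <= v <= q (go left if both < v, right if both > v).
Walk from root:
  at 43: both 22 and 30 < 43, go left
  at 30: 22 <= 30 <= 30, this is the LCA
LCA = 30


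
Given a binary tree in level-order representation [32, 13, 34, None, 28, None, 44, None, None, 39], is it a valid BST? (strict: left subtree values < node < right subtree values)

Level-order array: [32, 13, 34, None, 28, None, 44, None, None, 39]
Validate using subtree bounds (lo, hi): at each node, require lo < value < hi,
then recurse left with hi=value and right with lo=value.
Preorder trace (stopping at first violation):
  at node 32 with bounds (-inf, +inf): OK
  at node 13 with bounds (-inf, 32): OK
  at node 28 with bounds (13, 32): OK
  at node 34 with bounds (32, +inf): OK
  at node 44 with bounds (34, +inf): OK
  at node 39 with bounds (34, 44): OK
No violation found at any node.
Result: Valid BST


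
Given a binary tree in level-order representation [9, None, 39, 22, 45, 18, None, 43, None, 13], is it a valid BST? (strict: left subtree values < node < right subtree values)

Level-order array: [9, None, 39, 22, 45, 18, None, 43, None, 13]
Validate using subtree bounds (lo, hi): at each node, require lo < value < hi,
then recurse left with hi=value and right with lo=value.
Preorder trace (stopping at first violation):
  at node 9 with bounds (-inf, +inf): OK
  at node 39 with bounds (9, +inf): OK
  at node 22 with bounds (9, 39): OK
  at node 18 with bounds (9, 22): OK
  at node 13 with bounds (9, 18): OK
  at node 45 with bounds (39, +inf): OK
  at node 43 with bounds (39, 45): OK
No violation found at any node.
Result: Valid BST


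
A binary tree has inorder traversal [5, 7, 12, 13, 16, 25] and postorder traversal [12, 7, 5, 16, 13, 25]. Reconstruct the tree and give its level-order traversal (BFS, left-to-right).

Inorder:   [5, 7, 12, 13, 16, 25]
Postorder: [12, 7, 5, 16, 13, 25]
Algorithm: postorder visits root last, so walk postorder right-to-left;
each value is the root of the current inorder slice — split it at that
value, recurse on the right subtree first, then the left.
Recursive splits:
  root=25; inorder splits into left=[5, 7, 12, 13, 16], right=[]
  root=13; inorder splits into left=[5, 7, 12], right=[16]
  root=16; inorder splits into left=[], right=[]
  root=5; inorder splits into left=[], right=[7, 12]
  root=7; inorder splits into left=[], right=[12]
  root=12; inorder splits into left=[], right=[]
Reconstructed level-order: [25, 13, 5, 16, 7, 12]


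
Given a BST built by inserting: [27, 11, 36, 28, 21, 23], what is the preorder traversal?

Tree insertion order: [27, 11, 36, 28, 21, 23]
Tree (level-order array): [27, 11, 36, None, 21, 28, None, None, 23]
Preorder traversal: [27, 11, 21, 23, 36, 28]


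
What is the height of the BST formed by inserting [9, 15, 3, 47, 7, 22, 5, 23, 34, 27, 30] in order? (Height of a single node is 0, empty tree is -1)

Insertion order: [9, 15, 3, 47, 7, 22, 5, 23, 34, 27, 30]
Tree (level-order array): [9, 3, 15, None, 7, None, 47, 5, None, 22, None, None, None, None, 23, None, 34, 27, None, None, 30]
Compute height bottom-up (empty subtree = -1):
  height(5) = 1 + max(-1, -1) = 0
  height(7) = 1 + max(0, -1) = 1
  height(3) = 1 + max(-1, 1) = 2
  height(30) = 1 + max(-1, -1) = 0
  height(27) = 1 + max(-1, 0) = 1
  height(34) = 1 + max(1, -1) = 2
  height(23) = 1 + max(-1, 2) = 3
  height(22) = 1 + max(-1, 3) = 4
  height(47) = 1 + max(4, -1) = 5
  height(15) = 1 + max(-1, 5) = 6
  height(9) = 1 + max(2, 6) = 7
Height = 7


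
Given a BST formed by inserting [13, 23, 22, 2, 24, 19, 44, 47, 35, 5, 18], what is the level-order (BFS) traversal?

Tree insertion order: [13, 23, 22, 2, 24, 19, 44, 47, 35, 5, 18]
Tree (level-order array): [13, 2, 23, None, 5, 22, 24, None, None, 19, None, None, 44, 18, None, 35, 47]
BFS from the root, enqueuing left then right child of each popped node:
  queue [13] -> pop 13, enqueue [2, 23], visited so far: [13]
  queue [2, 23] -> pop 2, enqueue [5], visited so far: [13, 2]
  queue [23, 5] -> pop 23, enqueue [22, 24], visited so far: [13, 2, 23]
  queue [5, 22, 24] -> pop 5, enqueue [none], visited so far: [13, 2, 23, 5]
  queue [22, 24] -> pop 22, enqueue [19], visited so far: [13, 2, 23, 5, 22]
  queue [24, 19] -> pop 24, enqueue [44], visited so far: [13, 2, 23, 5, 22, 24]
  queue [19, 44] -> pop 19, enqueue [18], visited so far: [13, 2, 23, 5, 22, 24, 19]
  queue [44, 18] -> pop 44, enqueue [35, 47], visited so far: [13, 2, 23, 5, 22, 24, 19, 44]
  queue [18, 35, 47] -> pop 18, enqueue [none], visited so far: [13, 2, 23, 5, 22, 24, 19, 44, 18]
  queue [35, 47] -> pop 35, enqueue [none], visited so far: [13, 2, 23, 5, 22, 24, 19, 44, 18, 35]
  queue [47] -> pop 47, enqueue [none], visited so far: [13, 2, 23, 5, 22, 24, 19, 44, 18, 35, 47]
Result: [13, 2, 23, 5, 22, 24, 19, 44, 18, 35, 47]


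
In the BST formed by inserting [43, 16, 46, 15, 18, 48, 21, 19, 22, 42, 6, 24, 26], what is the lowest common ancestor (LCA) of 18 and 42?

Tree insertion order: [43, 16, 46, 15, 18, 48, 21, 19, 22, 42, 6, 24, 26]
Tree (level-order array): [43, 16, 46, 15, 18, None, 48, 6, None, None, 21, None, None, None, None, 19, 22, None, None, None, 42, 24, None, None, 26]
In a BST, the LCA of p=18, q=42 is the first node v on the
root-to-leaf path with p <= v <= q (go left if both < v, right if both > v).
Walk from root:
  at 43: both 18 and 42 < 43, go left
  at 16: both 18 and 42 > 16, go right
  at 18: 18 <= 18 <= 42, this is the LCA
LCA = 18


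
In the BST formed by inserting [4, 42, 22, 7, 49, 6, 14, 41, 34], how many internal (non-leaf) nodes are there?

Tree built from: [4, 42, 22, 7, 49, 6, 14, 41, 34]
Tree (level-order array): [4, None, 42, 22, 49, 7, 41, None, None, 6, 14, 34]
Rule: An internal node has at least one child.
Per-node child counts:
  node 4: 1 child(ren)
  node 42: 2 child(ren)
  node 22: 2 child(ren)
  node 7: 2 child(ren)
  node 6: 0 child(ren)
  node 14: 0 child(ren)
  node 41: 1 child(ren)
  node 34: 0 child(ren)
  node 49: 0 child(ren)
Matching nodes: [4, 42, 22, 7, 41]
Count of internal (non-leaf) nodes: 5


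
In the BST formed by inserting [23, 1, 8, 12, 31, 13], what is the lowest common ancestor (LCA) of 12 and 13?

Tree insertion order: [23, 1, 8, 12, 31, 13]
Tree (level-order array): [23, 1, 31, None, 8, None, None, None, 12, None, 13]
In a BST, the LCA of p=12, q=13 is the first node v on the
root-to-leaf path with p <= v <= q (go left if both < v, right if both > v).
Walk from root:
  at 23: both 12 and 13 < 23, go left
  at 1: both 12 and 13 > 1, go right
  at 8: both 12 and 13 > 8, go right
  at 12: 12 <= 12 <= 13, this is the LCA
LCA = 12


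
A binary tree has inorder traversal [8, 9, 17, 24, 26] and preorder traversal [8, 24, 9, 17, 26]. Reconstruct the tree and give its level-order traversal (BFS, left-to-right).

Inorder:  [8, 9, 17, 24, 26]
Preorder: [8, 24, 9, 17, 26]
Algorithm: preorder visits root first, so consume preorder in order;
for each root, split the current inorder slice at that value into
left-subtree inorder and right-subtree inorder, then recurse.
Recursive splits:
  root=8; inorder splits into left=[], right=[9, 17, 24, 26]
  root=24; inorder splits into left=[9, 17], right=[26]
  root=9; inorder splits into left=[], right=[17]
  root=17; inorder splits into left=[], right=[]
  root=26; inorder splits into left=[], right=[]
Reconstructed level-order: [8, 24, 9, 26, 17]


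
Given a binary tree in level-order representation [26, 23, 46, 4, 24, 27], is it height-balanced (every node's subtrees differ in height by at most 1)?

Tree (level-order array): [26, 23, 46, 4, 24, 27]
Definition: a tree is height-balanced if, at every node, |h(left) - h(right)| <= 1 (empty subtree has height -1).
Bottom-up per-node check:
  node 4: h_left=-1, h_right=-1, diff=0 [OK], height=0
  node 24: h_left=-1, h_right=-1, diff=0 [OK], height=0
  node 23: h_left=0, h_right=0, diff=0 [OK], height=1
  node 27: h_left=-1, h_right=-1, diff=0 [OK], height=0
  node 46: h_left=0, h_right=-1, diff=1 [OK], height=1
  node 26: h_left=1, h_right=1, diff=0 [OK], height=2
All nodes satisfy the balance condition.
Result: Balanced


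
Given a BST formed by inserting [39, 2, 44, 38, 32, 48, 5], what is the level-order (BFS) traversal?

Tree insertion order: [39, 2, 44, 38, 32, 48, 5]
Tree (level-order array): [39, 2, 44, None, 38, None, 48, 32, None, None, None, 5]
BFS from the root, enqueuing left then right child of each popped node:
  queue [39] -> pop 39, enqueue [2, 44], visited so far: [39]
  queue [2, 44] -> pop 2, enqueue [38], visited so far: [39, 2]
  queue [44, 38] -> pop 44, enqueue [48], visited so far: [39, 2, 44]
  queue [38, 48] -> pop 38, enqueue [32], visited so far: [39, 2, 44, 38]
  queue [48, 32] -> pop 48, enqueue [none], visited so far: [39, 2, 44, 38, 48]
  queue [32] -> pop 32, enqueue [5], visited so far: [39, 2, 44, 38, 48, 32]
  queue [5] -> pop 5, enqueue [none], visited so far: [39, 2, 44, 38, 48, 32, 5]
Result: [39, 2, 44, 38, 48, 32, 5]


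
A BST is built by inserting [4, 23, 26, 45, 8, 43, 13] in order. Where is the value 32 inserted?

Starting tree (level order): [4, None, 23, 8, 26, None, 13, None, 45, None, None, 43]
Insertion path: 4 -> 23 -> 26 -> 45 -> 43
Result: insert 32 as left child of 43
Final tree (level order): [4, None, 23, 8, 26, None, 13, None, 45, None, None, 43, None, 32]


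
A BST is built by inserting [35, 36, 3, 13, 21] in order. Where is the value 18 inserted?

Starting tree (level order): [35, 3, 36, None, 13, None, None, None, 21]
Insertion path: 35 -> 3 -> 13 -> 21
Result: insert 18 as left child of 21
Final tree (level order): [35, 3, 36, None, 13, None, None, None, 21, 18]


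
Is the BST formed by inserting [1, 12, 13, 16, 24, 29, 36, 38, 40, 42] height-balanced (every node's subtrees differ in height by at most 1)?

Tree (level-order array): [1, None, 12, None, 13, None, 16, None, 24, None, 29, None, 36, None, 38, None, 40, None, 42]
Definition: a tree is height-balanced if, at every node, |h(left) - h(right)| <= 1 (empty subtree has height -1).
Bottom-up per-node check:
  node 42: h_left=-1, h_right=-1, diff=0 [OK], height=0
  node 40: h_left=-1, h_right=0, diff=1 [OK], height=1
  node 38: h_left=-1, h_right=1, diff=2 [FAIL (|-1-1|=2 > 1)], height=2
  node 36: h_left=-1, h_right=2, diff=3 [FAIL (|-1-2|=3 > 1)], height=3
  node 29: h_left=-1, h_right=3, diff=4 [FAIL (|-1-3|=4 > 1)], height=4
  node 24: h_left=-1, h_right=4, diff=5 [FAIL (|-1-4|=5 > 1)], height=5
  node 16: h_left=-1, h_right=5, diff=6 [FAIL (|-1-5|=6 > 1)], height=6
  node 13: h_left=-1, h_right=6, diff=7 [FAIL (|-1-6|=7 > 1)], height=7
  node 12: h_left=-1, h_right=7, diff=8 [FAIL (|-1-7|=8 > 1)], height=8
  node 1: h_left=-1, h_right=8, diff=9 [FAIL (|-1-8|=9 > 1)], height=9
Node 38 violates the condition: |-1 - 1| = 2 > 1.
Result: Not balanced


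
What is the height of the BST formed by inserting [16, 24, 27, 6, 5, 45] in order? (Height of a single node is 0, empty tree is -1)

Insertion order: [16, 24, 27, 6, 5, 45]
Tree (level-order array): [16, 6, 24, 5, None, None, 27, None, None, None, 45]
Compute height bottom-up (empty subtree = -1):
  height(5) = 1 + max(-1, -1) = 0
  height(6) = 1 + max(0, -1) = 1
  height(45) = 1 + max(-1, -1) = 0
  height(27) = 1 + max(-1, 0) = 1
  height(24) = 1 + max(-1, 1) = 2
  height(16) = 1 + max(1, 2) = 3
Height = 3


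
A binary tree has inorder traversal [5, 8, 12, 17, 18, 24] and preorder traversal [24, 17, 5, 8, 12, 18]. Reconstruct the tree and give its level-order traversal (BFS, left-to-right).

Inorder:  [5, 8, 12, 17, 18, 24]
Preorder: [24, 17, 5, 8, 12, 18]
Algorithm: preorder visits root first, so consume preorder in order;
for each root, split the current inorder slice at that value into
left-subtree inorder and right-subtree inorder, then recurse.
Recursive splits:
  root=24; inorder splits into left=[5, 8, 12, 17, 18], right=[]
  root=17; inorder splits into left=[5, 8, 12], right=[18]
  root=5; inorder splits into left=[], right=[8, 12]
  root=8; inorder splits into left=[], right=[12]
  root=12; inorder splits into left=[], right=[]
  root=18; inorder splits into left=[], right=[]
Reconstructed level-order: [24, 17, 5, 18, 8, 12]


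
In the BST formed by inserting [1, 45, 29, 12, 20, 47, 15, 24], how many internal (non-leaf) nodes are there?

Tree built from: [1, 45, 29, 12, 20, 47, 15, 24]
Tree (level-order array): [1, None, 45, 29, 47, 12, None, None, None, None, 20, 15, 24]
Rule: An internal node has at least one child.
Per-node child counts:
  node 1: 1 child(ren)
  node 45: 2 child(ren)
  node 29: 1 child(ren)
  node 12: 1 child(ren)
  node 20: 2 child(ren)
  node 15: 0 child(ren)
  node 24: 0 child(ren)
  node 47: 0 child(ren)
Matching nodes: [1, 45, 29, 12, 20]
Count of internal (non-leaf) nodes: 5


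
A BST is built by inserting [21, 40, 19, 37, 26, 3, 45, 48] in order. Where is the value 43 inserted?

Starting tree (level order): [21, 19, 40, 3, None, 37, 45, None, None, 26, None, None, 48]
Insertion path: 21 -> 40 -> 45
Result: insert 43 as left child of 45
Final tree (level order): [21, 19, 40, 3, None, 37, 45, None, None, 26, None, 43, 48]


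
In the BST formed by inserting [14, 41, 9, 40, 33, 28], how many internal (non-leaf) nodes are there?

Tree built from: [14, 41, 9, 40, 33, 28]
Tree (level-order array): [14, 9, 41, None, None, 40, None, 33, None, 28]
Rule: An internal node has at least one child.
Per-node child counts:
  node 14: 2 child(ren)
  node 9: 0 child(ren)
  node 41: 1 child(ren)
  node 40: 1 child(ren)
  node 33: 1 child(ren)
  node 28: 0 child(ren)
Matching nodes: [14, 41, 40, 33]
Count of internal (non-leaf) nodes: 4


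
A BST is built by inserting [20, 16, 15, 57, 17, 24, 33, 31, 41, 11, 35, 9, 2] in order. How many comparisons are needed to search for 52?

Search path for 52: 20 -> 57 -> 24 -> 33 -> 41
Found: False
Comparisons: 5


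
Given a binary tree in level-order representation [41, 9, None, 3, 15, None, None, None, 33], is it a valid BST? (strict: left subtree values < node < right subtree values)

Level-order array: [41, 9, None, 3, 15, None, None, None, 33]
Validate using subtree bounds (lo, hi): at each node, require lo < value < hi,
then recurse left with hi=value and right with lo=value.
Preorder trace (stopping at first violation):
  at node 41 with bounds (-inf, +inf): OK
  at node 9 with bounds (-inf, 41): OK
  at node 3 with bounds (-inf, 9): OK
  at node 15 with bounds (9, 41): OK
  at node 33 with bounds (15, 41): OK
No violation found at any node.
Result: Valid BST


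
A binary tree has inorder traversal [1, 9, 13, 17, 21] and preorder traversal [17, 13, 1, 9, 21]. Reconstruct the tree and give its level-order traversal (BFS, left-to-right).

Inorder:  [1, 9, 13, 17, 21]
Preorder: [17, 13, 1, 9, 21]
Algorithm: preorder visits root first, so consume preorder in order;
for each root, split the current inorder slice at that value into
left-subtree inorder and right-subtree inorder, then recurse.
Recursive splits:
  root=17; inorder splits into left=[1, 9, 13], right=[21]
  root=13; inorder splits into left=[1, 9], right=[]
  root=1; inorder splits into left=[], right=[9]
  root=9; inorder splits into left=[], right=[]
  root=21; inorder splits into left=[], right=[]
Reconstructed level-order: [17, 13, 21, 1, 9]


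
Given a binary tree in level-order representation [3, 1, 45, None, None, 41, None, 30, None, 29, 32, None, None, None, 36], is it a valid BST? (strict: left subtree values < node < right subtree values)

Level-order array: [3, 1, 45, None, None, 41, None, 30, None, 29, 32, None, None, None, 36]
Validate using subtree bounds (lo, hi): at each node, require lo < value < hi,
then recurse left with hi=value and right with lo=value.
Preorder trace (stopping at first violation):
  at node 3 with bounds (-inf, +inf): OK
  at node 1 with bounds (-inf, 3): OK
  at node 45 with bounds (3, +inf): OK
  at node 41 with bounds (3, 45): OK
  at node 30 with bounds (3, 41): OK
  at node 29 with bounds (3, 30): OK
  at node 32 with bounds (30, 41): OK
  at node 36 with bounds (32, 41): OK
No violation found at any node.
Result: Valid BST


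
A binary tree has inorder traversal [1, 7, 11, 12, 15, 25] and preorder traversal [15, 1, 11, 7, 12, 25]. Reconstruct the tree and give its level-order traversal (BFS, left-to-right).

Inorder:  [1, 7, 11, 12, 15, 25]
Preorder: [15, 1, 11, 7, 12, 25]
Algorithm: preorder visits root first, so consume preorder in order;
for each root, split the current inorder slice at that value into
left-subtree inorder and right-subtree inorder, then recurse.
Recursive splits:
  root=15; inorder splits into left=[1, 7, 11, 12], right=[25]
  root=1; inorder splits into left=[], right=[7, 11, 12]
  root=11; inorder splits into left=[7], right=[12]
  root=7; inorder splits into left=[], right=[]
  root=12; inorder splits into left=[], right=[]
  root=25; inorder splits into left=[], right=[]
Reconstructed level-order: [15, 1, 25, 11, 7, 12]


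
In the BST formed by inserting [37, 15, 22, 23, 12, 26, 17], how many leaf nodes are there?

Tree built from: [37, 15, 22, 23, 12, 26, 17]
Tree (level-order array): [37, 15, None, 12, 22, None, None, 17, 23, None, None, None, 26]
Rule: A leaf has 0 children.
Per-node child counts:
  node 37: 1 child(ren)
  node 15: 2 child(ren)
  node 12: 0 child(ren)
  node 22: 2 child(ren)
  node 17: 0 child(ren)
  node 23: 1 child(ren)
  node 26: 0 child(ren)
Matching nodes: [12, 17, 26]
Count of leaf nodes: 3


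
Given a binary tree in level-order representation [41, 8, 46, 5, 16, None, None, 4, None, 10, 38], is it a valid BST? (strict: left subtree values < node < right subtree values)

Level-order array: [41, 8, 46, 5, 16, None, None, 4, None, 10, 38]
Validate using subtree bounds (lo, hi): at each node, require lo < value < hi,
then recurse left with hi=value and right with lo=value.
Preorder trace (stopping at first violation):
  at node 41 with bounds (-inf, +inf): OK
  at node 8 with bounds (-inf, 41): OK
  at node 5 with bounds (-inf, 8): OK
  at node 4 with bounds (-inf, 5): OK
  at node 16 with bounds (8, 41): OK
  at node 10 with bounds (8, 16): OK
  at node 38 with bounds (16, 41): OK
  at node 46 with bounds (41, +inf): OK
No violation found at any node.
Result: Valid BST
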